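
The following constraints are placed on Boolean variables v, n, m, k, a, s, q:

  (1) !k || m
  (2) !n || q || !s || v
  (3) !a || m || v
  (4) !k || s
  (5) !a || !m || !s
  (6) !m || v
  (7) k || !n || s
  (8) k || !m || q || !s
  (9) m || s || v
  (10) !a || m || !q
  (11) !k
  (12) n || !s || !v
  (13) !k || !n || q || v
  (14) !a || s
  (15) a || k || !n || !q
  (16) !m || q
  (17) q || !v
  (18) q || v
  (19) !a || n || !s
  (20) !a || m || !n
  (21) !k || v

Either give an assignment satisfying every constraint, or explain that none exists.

Unit clause (!k) forces k = False.
Set v = False.
  then (!m || v) forces m = False.
  then (m || s || v) forces s = True.
  then (q || v) forces q = True.
  then (!a || m || v) forces a = False.
  then (a || k || !n || !q) forces n = False.
All clauses satisfied.

v: False, n: False, m: False, k: False, a: False, s: True, q: True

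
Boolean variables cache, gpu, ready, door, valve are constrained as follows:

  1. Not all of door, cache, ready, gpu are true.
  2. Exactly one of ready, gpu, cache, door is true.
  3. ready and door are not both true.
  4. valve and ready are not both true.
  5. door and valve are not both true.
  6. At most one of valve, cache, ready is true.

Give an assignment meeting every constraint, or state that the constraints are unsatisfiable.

cache: False; gpu: False; ready: True; door: False; valve: False

  (1) {door, cache, ready, gpu}: 1/4 true — not all ✓
  (2) {ready, gpu, cache, door}: 1 true — exactly one ✓
  (3) ready=T, door=F — not both ✓
  (4) valve=F, ready=T — not both ✓
  (5) door=F, valve=F — not both ✓
  (6) {valve, cache, ready}: 1 true — at most one ✓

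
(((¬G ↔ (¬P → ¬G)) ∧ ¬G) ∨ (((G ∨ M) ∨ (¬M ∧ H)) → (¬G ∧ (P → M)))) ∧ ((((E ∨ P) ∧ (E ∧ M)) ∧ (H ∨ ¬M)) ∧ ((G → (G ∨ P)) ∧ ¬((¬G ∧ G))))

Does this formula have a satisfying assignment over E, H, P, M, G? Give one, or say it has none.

E = True, H = True, P = False, M = True, G = False

  ((¬G ↔ (¬P → ¬G)) ∧ ¬G) ∨ (((G ∨ M) ∨ (¬M ∧ H)) → (¬G ∧ (P → M))) = True
    (¬G ↔ (¬P → ¬G)) ∧ ¬G = True
      ¬G ↔ (¬P → ¬G) = True
        ¬G = True
        ¬P → ¬G = True
          ¬P = True
          ¬G = True
      ¬G = True
    ((G ∨ M) ∨ (¬M ∧ H)) → (¬G ∧ (P → M)) = True
      (G ∨ M) ∨ (¬M ∧ H) = True
        G ∨ M = True
        ¬M ∧ H = False
          ¬M = False
      ¬G ∧ (P → M) = True
        ¬G = True
        P → M = True
  (((E ∨ P) ∧ (E ∧ M)) ∧ (H ∨ ¬M)) ∧ ((G → (G ∨ P)) ∧ ¬((¬G ∧ G))) = True
    ((E ∨ P) ∧ (E ∧ M)) ∧ (H ∨ ¬M) = True
      (E ∨ P) ∧ (E ∧ M) = True
        E ∨ P = True
        E ∧ M = True
      H ∨ ¬M = True
        ¬M = False
    (G → (G ∨ P)) ∧ ¬((¬G ∧ G)) = True
      G → (G ∨ P) = True
        G ∨ P = False
      ¬((¬G ∧ G)) = True
        ¬G ∧ G = False
          ¬G = True
Both conjuncts True, so the formula holds.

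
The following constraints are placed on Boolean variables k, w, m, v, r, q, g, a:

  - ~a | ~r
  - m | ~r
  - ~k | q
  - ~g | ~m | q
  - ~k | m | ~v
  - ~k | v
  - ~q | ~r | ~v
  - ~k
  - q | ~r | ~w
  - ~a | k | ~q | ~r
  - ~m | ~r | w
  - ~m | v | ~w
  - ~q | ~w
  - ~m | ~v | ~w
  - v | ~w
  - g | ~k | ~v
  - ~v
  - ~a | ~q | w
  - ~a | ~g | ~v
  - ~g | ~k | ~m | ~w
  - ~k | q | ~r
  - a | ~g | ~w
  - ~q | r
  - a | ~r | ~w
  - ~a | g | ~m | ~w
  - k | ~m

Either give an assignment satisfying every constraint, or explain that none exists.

Unit clause (~k) forces k = False.
Unit clause (~v) forces v = False.
In (k | ~m) only ~m is left, so m = False.
In (m | ~r) only ~r is left, so r = False.
In (v | ~w) only ~w is left, so w = False.
In (~q | r) only ~q is left, so q = False.
Set g = True.
Set a = False.
All clauses satisfied.

k=F; w=F; m=F; v=F; r=F; q=F; g=T; a=F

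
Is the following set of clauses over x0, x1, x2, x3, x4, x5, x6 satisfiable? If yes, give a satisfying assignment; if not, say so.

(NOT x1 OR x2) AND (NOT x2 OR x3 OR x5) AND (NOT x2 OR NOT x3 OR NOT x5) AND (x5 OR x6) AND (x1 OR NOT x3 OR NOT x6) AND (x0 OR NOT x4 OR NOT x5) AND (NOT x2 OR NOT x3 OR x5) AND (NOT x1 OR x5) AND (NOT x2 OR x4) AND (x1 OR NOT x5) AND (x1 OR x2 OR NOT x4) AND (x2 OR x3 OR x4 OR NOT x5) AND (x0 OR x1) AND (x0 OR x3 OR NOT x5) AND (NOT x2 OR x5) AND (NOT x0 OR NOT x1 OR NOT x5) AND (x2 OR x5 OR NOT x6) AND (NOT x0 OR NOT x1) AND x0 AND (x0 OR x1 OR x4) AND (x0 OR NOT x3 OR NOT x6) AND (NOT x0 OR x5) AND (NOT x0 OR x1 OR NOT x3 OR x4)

Unsatisfiable — no assignment works.

Case x0 = True:
  (NOT x0 OR NOT x1) forces x1 = False.
  (x1 OR NOT x5) forces x5 = False.
  Clause (NOT x0 OR x5) is falsified — contradiction.
Case x0 = False:
  Clause (x0) is falsified — contradiction.
Both cases fail, so the formula is unsatisfiable.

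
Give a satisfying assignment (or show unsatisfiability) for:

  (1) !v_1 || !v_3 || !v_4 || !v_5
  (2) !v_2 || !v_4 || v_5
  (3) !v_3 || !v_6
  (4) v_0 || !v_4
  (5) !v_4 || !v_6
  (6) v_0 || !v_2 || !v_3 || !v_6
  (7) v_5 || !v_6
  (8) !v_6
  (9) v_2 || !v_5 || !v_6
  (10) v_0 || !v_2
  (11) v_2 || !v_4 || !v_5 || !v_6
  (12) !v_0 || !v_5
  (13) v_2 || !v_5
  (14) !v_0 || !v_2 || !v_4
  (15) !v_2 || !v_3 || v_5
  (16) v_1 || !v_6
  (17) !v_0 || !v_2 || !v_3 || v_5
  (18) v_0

v_0=T, v_1=F, v_2=F, v_3=T, v_4=F, v_5=F, v_6=F

Unit clause (!v_6) forces v_6 = False.
Unit clause (v_0) forces v_0 = True.
In (!v_0 || !v_5) only !v_5 is left, so v_5 = False.
Set v_1 = False.
Set v_2 = False.
Set v_3 = True.
Set v_4 = False.
All clauses satisfied.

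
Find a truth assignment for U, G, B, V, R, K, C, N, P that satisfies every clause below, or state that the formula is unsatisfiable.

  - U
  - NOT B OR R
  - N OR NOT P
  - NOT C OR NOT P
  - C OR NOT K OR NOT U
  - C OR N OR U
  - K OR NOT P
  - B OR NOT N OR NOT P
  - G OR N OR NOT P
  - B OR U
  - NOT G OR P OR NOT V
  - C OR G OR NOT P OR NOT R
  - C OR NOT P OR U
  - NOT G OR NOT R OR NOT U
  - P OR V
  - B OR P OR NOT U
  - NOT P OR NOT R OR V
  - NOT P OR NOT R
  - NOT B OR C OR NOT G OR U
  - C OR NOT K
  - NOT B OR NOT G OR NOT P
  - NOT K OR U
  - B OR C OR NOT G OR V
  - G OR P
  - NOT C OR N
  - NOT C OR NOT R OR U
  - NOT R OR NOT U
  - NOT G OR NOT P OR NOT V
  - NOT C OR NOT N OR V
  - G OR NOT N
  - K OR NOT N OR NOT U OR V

Unsatisfiable — no assignment works.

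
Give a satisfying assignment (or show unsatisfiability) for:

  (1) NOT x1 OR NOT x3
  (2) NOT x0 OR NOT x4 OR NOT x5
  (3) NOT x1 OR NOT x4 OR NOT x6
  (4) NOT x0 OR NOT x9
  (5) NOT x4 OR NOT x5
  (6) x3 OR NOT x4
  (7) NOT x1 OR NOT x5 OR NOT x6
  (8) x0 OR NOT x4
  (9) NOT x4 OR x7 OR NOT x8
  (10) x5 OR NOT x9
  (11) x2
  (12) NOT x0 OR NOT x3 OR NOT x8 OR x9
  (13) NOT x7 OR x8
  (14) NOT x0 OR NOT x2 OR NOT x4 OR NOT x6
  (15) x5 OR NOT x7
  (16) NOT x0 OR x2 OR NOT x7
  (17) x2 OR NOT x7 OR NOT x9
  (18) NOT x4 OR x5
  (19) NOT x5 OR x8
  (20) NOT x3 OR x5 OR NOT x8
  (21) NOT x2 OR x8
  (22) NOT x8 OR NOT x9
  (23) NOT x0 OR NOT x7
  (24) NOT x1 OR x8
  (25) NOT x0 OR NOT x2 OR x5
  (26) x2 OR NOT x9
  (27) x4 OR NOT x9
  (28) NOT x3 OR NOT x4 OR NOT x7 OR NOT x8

Unit clause (x2) forces x2 = True.
In (NOT x2 OR x8) only x8 is left, so x8 = True.
In (NOT x8 OR NOT x9) only NOT x9 is left, so x9 = False.
Set x0 = True.
  then (NOT x0 OR NOT x3 OR NOT x8 OR x9) forces x3 = False.
  then (NOT x0 OR NOT x7) forces x7 = False.
  then (NOT x0 OR NOT x2 OR x5) forces x5 = True.
  then (NOT x0 OR NOT x4 OR NOT x5) forces x4 = False.
Set x1 = False.
Set x6 = False.
All clauses satisfied.

x0: True, x1: False, x2: True, x3: False, x4: False, x5: True, x6: False, x7: False, x8: True, x9: False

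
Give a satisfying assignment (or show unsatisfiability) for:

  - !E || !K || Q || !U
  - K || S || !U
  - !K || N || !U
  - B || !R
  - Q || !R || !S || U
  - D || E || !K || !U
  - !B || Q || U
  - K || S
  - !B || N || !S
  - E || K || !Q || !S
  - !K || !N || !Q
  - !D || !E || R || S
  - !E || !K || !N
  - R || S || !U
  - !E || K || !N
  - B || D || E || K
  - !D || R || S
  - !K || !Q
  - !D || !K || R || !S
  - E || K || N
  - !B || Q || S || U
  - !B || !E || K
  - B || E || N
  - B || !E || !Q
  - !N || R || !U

B=F; U=F; S=T; K=F; Q=F; N=F; D=F; R=F; E=T

Set B = False.
  then (B || !R) forces R = False.
Set U = False.
Set S = True.
Set K = False.
Try Q = True:
  (E || K || !Q || !S) forces E = True.
  clause (B || !E || !Q) is falsified — backtrack.
So Q = False.
Set N = False.
  then (E || K || N) forces E = True.
Set D = False.
All clauses satisfied.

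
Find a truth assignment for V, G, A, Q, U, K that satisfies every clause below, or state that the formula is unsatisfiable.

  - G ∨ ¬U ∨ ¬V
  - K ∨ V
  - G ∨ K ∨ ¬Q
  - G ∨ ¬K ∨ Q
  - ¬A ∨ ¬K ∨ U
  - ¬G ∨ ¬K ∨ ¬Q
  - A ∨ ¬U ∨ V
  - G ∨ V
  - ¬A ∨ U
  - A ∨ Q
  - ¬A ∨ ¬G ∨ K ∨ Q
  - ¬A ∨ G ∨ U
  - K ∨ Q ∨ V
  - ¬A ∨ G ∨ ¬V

Set V = True.
Set G = True.
Set A = False.
  then (A ∨ Q) forces Q = True.
  then (¬G ∨ ¬K ∨ ¬Q) forces K = False.
Set U = True.
All clauses satisfied.

V = True; G = True; A = False; Q = True; U = True; K = False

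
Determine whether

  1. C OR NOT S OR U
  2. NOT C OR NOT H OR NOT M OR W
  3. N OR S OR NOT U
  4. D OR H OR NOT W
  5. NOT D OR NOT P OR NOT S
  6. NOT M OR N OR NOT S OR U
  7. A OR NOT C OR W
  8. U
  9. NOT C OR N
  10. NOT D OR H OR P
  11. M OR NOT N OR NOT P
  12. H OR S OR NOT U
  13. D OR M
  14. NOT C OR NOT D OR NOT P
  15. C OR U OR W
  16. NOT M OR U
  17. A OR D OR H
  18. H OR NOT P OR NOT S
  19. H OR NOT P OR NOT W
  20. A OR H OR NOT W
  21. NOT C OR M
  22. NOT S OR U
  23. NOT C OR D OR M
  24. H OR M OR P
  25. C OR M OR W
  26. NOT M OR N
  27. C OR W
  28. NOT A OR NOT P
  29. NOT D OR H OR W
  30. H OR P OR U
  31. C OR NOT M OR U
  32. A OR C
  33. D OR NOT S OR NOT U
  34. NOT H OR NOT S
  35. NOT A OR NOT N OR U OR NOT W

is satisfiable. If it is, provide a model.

W: True; U: True; C: False; P: False; D: True; H: True; N: True; S: False; M: True; A: True

Unit clause (U) forces U = True.
Set W = True.
Set C = False.
  then (A OR C) forces A = True.
  then (NOT A OR NOT P) forces P = False.
Set D = True.
  then (NOT D OR H OR P) forces H = True.
  then (NOT H OR NOT S) forces S = False.
  then (N OR S OR NOT U) forces N = True.
Set M = True.
All clauses satisfied.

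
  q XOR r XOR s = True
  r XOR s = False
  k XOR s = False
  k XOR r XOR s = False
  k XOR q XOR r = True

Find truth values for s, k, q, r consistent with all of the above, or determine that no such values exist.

s = False, k = False, q = True, r = False

q XOR r XOR s = T XOR F XOR F = True ✓
r XOR s = F XOR F = False ✓
k XOR s = F XOR F = False ✓
k XOR r XOR s = F XOR F XOR F = False ✓
k XOR q XOR r = F XOR T XOR F = True ✓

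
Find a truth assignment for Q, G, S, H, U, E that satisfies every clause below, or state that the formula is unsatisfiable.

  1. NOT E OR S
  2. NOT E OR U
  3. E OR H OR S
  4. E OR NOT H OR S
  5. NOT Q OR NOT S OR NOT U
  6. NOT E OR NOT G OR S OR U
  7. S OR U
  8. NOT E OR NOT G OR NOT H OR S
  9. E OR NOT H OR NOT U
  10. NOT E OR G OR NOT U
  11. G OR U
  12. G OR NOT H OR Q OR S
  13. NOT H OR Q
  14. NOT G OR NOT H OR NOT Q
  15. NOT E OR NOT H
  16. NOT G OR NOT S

Set Q = False.
  then (NOT H OR Q) forces H = False.
Try G = True:
  (NOT G OR NOT S) forces S = False.
  (NOT E OR S) forces E = False.
  clause (E OR H OR S) is falsified — backtrack.
So G = False.
  then (G OR U) forces U = True.
  then (NOT E OR G OR NOT U) forces E = False.
  then (E OR H OR S) forces S = True.
All clauses satisfied.

Q: False, G: False, S: True, H: False, U: True, E: False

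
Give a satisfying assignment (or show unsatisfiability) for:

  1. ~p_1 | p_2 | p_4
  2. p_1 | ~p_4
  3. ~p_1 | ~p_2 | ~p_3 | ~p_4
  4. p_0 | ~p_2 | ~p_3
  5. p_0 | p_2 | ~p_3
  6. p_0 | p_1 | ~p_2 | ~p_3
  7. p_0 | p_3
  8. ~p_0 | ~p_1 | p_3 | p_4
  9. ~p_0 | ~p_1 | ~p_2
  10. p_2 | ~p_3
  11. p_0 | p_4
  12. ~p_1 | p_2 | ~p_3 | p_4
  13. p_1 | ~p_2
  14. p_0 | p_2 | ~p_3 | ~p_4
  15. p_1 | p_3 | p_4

Set p_0 = True.
Try p_1 = False:
  (p_1 | ~p_4) forces p_4 = False.
  (p_1 | ~p_2) forces p_2 = False.
  (p_2 | ~p_3) forces p_3 = False.
  clause (p_1 | p_3 | p_4) is falsified — backtrack.
So p_1 = True.
  then (~p_0 | ~p_1 | ~p_2) forces p_2 = False.
  then (p_2 | ~p_3) forces p_3 = False.
  then (~p_1 | p_2 | p_4) forces p_4 = True.
All clauses satisfied.

p_0 = True; p_1 = True; p_2 = False; p_3 = False; p_4 = True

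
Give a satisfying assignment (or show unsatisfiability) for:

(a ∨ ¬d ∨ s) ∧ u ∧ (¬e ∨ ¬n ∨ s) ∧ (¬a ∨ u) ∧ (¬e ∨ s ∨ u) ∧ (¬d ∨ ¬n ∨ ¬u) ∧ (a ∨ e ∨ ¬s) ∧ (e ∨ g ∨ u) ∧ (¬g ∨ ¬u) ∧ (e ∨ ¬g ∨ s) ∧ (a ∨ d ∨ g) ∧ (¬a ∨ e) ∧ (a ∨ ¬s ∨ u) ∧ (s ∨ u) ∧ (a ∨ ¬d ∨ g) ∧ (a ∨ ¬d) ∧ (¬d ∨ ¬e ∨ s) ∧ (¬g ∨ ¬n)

u=T, a=T, s=T, e=T, n=F, d=F, g=F

Unit clause (u) forces u = True.
In (¬g ∨ ¬u) only ¬g is left, so g = False.
Try a = False:
  (a ∨ d ∨ g) forces d = True.
  clause (a ∨ ¬d ∨ g) is falsified — backtrack.
So a = True.
  then (¬a ∨ e) forces e = True.
Set s = True.
Set n = False.
Set d = False.
All clauses satisfied.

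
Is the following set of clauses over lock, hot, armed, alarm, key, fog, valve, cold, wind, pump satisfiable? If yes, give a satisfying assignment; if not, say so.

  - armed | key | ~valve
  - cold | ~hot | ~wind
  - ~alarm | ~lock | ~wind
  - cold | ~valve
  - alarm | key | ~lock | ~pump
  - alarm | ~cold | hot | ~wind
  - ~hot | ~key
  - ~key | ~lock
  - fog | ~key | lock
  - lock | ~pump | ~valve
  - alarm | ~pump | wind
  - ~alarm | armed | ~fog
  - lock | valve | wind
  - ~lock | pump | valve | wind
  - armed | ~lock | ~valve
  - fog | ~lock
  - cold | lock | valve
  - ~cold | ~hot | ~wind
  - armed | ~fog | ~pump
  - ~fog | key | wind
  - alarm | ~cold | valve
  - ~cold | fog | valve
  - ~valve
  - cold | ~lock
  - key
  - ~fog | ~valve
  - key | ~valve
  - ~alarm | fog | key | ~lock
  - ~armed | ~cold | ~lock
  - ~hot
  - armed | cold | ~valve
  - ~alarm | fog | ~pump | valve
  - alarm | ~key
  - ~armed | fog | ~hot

Unit clause (~valve) forces valve = False.
Unit clause (key) forces key = True.
Unit clause (~hot) forces hot = False.
In (alarm | ~key) only alarm is left, so alarm = True.
In (~key | ~lock) only ~lock is left, so lock = False.
In (fog | ~key | lock) only fog is left, so fog = True.
In (~alarm | armed | ~fog) only armed is left, so armed = True.
In (lock | valve | wind) only wind is left, so wind = True.
In (cold | lock | valve) only cold is left, so cold = True.
Set pump = False.
All clauses satisfied.

lock=F, hot=F, armed=T, alarm=T, key=T, fog=T, valve=F, cold=T, wind=T, pump=F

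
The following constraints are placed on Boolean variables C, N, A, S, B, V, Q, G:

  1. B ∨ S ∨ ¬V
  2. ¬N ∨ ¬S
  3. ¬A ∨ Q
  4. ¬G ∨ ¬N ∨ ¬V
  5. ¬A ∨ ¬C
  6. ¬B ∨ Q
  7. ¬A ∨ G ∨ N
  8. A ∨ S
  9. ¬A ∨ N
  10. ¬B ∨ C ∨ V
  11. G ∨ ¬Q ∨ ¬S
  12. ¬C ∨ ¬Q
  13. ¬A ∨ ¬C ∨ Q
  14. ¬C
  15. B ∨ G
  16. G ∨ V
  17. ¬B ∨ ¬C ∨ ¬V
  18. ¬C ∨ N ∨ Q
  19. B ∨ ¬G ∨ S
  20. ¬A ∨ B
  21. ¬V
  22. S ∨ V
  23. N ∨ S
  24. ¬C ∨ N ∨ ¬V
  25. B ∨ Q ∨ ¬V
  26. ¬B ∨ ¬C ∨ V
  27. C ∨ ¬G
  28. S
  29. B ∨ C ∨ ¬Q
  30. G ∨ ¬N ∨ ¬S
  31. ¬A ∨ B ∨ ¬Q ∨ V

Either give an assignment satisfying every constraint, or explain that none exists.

UNSATISFIABLE

Case C = True:
  Clause (¬C) is falsified — contradiction.
Case C = False:
  (¬V) forces V = False.
  (¬B ∨ C ∨ V) forces B = False.
  (B ∨ G) forces G = True.
  Clause (C ∨ ¬G) is falsified — contradiction.
Both cases fail, so the formula is unsatisfiable.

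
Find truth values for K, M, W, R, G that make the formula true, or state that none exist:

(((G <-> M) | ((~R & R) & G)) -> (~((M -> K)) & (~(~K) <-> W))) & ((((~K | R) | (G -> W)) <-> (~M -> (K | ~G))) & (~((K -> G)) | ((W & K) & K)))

K=T; M=T; W=T; R=T; G=F

  ((G <-> M) | ((~R & R) & G)) -> (~((M -> K)) & (~(~K) <-> W)) = True
    (G <-> M) | ((~R & R) & G) = False
      G <-> M = False
      (~R & R) & G = False
        ~R & R = False
          ~R = False
    ~((M -> K)) & (~(~K) <-> W) = False
      ~((M -> K)) = False
        M -> K = True
      ~(~K) <-> W = True
        ~(~K) = True
          ~K = False
  (((~K | R) | (G -> W)) <-> (~M -> (K | ~G))) & (~((K -> G)) | ((W & K) & K)) = True
    ((~K | R) | (G -> W)) <-> (~M -> (K | ~G)) = True
      (~K | R) | (G -> W) = True
        ~K | R = True
          ~K = False
        G -> W = True
      ~M -> (K | ~G) = True
        ~M = False
        K | ~G = True
          ~G = True
    ~((K -> G)) | ((W & K) & K) = True
      ~((K -> G)) = True
        K -> G = False
      (W & K) & K = True
        W & K = True
Both conjuncts True, so the formula holds.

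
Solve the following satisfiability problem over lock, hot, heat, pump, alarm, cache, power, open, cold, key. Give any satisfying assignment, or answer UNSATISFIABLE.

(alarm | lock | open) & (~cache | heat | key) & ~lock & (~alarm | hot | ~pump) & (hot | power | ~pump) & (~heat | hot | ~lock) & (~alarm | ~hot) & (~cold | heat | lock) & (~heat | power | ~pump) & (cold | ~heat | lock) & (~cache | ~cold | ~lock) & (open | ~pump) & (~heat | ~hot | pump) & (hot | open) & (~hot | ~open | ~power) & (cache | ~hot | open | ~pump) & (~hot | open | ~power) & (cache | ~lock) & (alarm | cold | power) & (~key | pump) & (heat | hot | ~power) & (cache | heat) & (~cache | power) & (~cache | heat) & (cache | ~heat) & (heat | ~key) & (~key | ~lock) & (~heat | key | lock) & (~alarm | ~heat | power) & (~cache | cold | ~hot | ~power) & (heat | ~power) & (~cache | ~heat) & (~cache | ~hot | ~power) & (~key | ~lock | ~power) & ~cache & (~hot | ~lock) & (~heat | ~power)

Unsatisfiable — no assignment works.

Case lock = True:
  Clause (~lock) is falsified — contradiction.
Case lock = False:
  (~cache) forces cache = False.
  (cache | heat) forces heat = True.
  Clause (cache | ~heat) is falsified — contradiction.
Both cases fail, so the formula is unsatisfiable.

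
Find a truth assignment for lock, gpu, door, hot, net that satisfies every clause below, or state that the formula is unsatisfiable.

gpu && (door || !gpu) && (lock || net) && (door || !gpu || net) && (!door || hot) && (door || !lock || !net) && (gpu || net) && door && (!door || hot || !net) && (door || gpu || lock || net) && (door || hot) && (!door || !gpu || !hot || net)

Unit clause (gpu) forces gpu = True.
In (door || !gpu) only door is left, so door = True.
In (!door || hot) only hot is left, so hot = True.
In (!door || !gpu || !hot || net) only net is left, so net = True.
Set lock = False.
All clauses satisfied.

lock=F, gpu=T, door=T, hot=T, net=T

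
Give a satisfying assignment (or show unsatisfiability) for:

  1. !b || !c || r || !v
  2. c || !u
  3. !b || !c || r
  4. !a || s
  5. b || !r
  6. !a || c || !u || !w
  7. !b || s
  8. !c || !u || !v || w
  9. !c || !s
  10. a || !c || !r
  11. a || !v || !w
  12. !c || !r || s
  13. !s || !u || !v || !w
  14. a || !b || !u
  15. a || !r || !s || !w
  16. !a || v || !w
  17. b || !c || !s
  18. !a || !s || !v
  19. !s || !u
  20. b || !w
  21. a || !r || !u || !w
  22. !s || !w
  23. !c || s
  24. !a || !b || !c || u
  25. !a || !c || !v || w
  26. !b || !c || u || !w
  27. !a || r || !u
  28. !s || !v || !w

c: False; a: False; v: False; s: True; w: False; r: False; u: False; b: True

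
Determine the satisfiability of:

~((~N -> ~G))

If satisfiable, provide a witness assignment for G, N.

G: True, N: False

  ~((~N -> ~G)) = True
    ~N -> ~G = False
      ~N = True
      ~G = False
The formula evaluates to True.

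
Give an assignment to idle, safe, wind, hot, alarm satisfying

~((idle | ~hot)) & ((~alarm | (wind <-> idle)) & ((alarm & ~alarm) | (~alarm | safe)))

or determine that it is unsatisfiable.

idle=F, safe=T, wind=F, hot=T, alarm=F

  ~((idle | ~hot)) = True
    idle | ~hot = False
      ~hot = False
  (~alarm | (wind <-> idle)) & ((alarm & ~alarm) | (~alarm | safe)) = True
    ~alarm | (wind <-> idle) = True
      ~alarm = True
      wind <-> idle = True
    (alarm & ~alarm) | (~alarm | safe) = True
      alarm & ~alarm = False
        ~alarm = True
      ~alarm | safe = True
        ~alarm = True
Both conjuncts True, so the formula holds.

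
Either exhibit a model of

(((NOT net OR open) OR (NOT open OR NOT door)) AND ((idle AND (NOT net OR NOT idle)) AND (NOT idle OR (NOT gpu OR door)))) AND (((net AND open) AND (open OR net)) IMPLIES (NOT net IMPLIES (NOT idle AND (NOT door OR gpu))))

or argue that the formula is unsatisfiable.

gpu=F, open=F, idle=T, net=F, door=T

  ((NOT net OR open) OR (NOT open OR NOT door)) AND ((idle AND (NOT net OR NOT idle)) AND (NOT idle OR (NOT gpu OR door))) = True
    (NOT net OR open) OR (NOT open OR NOT door) = True
      NOT net OR open = True
        NOT net = True
      NOT open OR NOT door = True
        NOT open = True
        NOT door = False
    (idle AND (NOT net OR NOT idle)) AND (NOT idle OR (NOT gpu OR door)) = True
      idle AND (NOT net OR NOT idle) = True
        NOT net OR NOT idle = True
          NOT net = True
          NOT idle = False
      NOT idle OR (NOT gpu OR door) = True
        NOT idle = False
        NOT gpu OR door = True
          NOT gpu = True
  ((net AND open) AND (open OR net)) IMPLIES (NOT net IMPLIES (NOT idle AND (NOT door OR gpu))) = True
    (net AND open) AND (open OR net) = False
      net AND open = False
      open OR net = False
    NOT net IMPLIES (NOT idle AND (NOT door OR gpu)) = False
      NOT net = True
      NOT idle AND (NOT door OR gpu) = False
        NOT idle = False
        NOT door OR gpu = False
          NOT door = False
Both conjuncts True, so the formula holds.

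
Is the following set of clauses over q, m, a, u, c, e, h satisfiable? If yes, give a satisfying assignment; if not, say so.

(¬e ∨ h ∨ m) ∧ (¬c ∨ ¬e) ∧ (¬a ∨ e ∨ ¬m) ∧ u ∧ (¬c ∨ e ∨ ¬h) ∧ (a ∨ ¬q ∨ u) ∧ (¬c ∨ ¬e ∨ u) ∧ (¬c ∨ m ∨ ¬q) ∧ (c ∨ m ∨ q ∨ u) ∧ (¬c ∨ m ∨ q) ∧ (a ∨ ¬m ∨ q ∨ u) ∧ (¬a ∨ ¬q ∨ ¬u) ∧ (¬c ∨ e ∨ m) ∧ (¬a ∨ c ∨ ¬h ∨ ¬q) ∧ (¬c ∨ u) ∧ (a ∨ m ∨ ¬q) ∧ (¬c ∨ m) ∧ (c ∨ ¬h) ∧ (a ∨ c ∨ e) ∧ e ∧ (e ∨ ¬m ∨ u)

Unit clause (u) forces u = True.
Unit clause (e) forces e = True.
In (¬c ∨ ¬e) only ¬c is left, so c = False.
In (c ∨ ¬h) only ¬h is left, so h = False.
In (¬e ∨ h ∨ m) only m is left, so m = True.
Set q = False.
Set a = False.
All clauses satisfied.

q = False, m = True, a = False, u = True, c = False, e = True, h = False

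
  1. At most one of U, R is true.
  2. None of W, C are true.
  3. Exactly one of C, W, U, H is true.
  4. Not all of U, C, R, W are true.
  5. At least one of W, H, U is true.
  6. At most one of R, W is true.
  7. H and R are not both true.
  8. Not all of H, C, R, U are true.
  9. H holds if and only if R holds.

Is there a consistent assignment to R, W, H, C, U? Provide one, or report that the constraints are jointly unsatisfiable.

R = False, W = False, H = False, C = False, U = True

  (1) {U, R}: 1 true — at most one ✓
  (2) {W, C}: 0 true — none ✓
  (3) {C, W, U, H}: 1 true — exactly one ✓
  (4) {U, C, R, W}: 1/4 true — not all ✓
  (5) {W, H, U}: 1 true — at least one ✓
  (6) {R, W}: 0 true — at most one ✓
  (7) H=F, R=F — not both ✓
  (8) {H, C, R, U}: 1/4 true — not all ✓
  (9) H=F, R=F — same ✓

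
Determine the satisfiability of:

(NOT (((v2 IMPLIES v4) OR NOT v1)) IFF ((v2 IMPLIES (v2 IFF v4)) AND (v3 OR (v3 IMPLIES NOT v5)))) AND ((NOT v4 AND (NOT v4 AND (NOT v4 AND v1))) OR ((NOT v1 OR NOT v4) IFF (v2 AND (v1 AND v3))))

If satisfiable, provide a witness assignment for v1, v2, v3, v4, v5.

Case v1 = True: the formula simplifies to (NOT ((v2 IMPLIES v4)) IFF ((v2 IMPLIES (v2 IFF v4)) AND (v3 OR (v3 IMPLIES NOT v5)))) AND ((NOT v4 AND (NOT v4 AND NOT v4)) OR (NOT v4 IFF (v2 AND v3))).
  v4 = True: simplifies to NOT (((v2 IMPLIES v2) AND (v3 OR (v3 IMPLIES NOT v5)))) AND NOT ((v2 AND v3)).
    v3 = True: simplifies to NOT ((v2 IMPLIES v2)) AND NOT v2.
      v2 = True: the conjunct NOT ((v2 IMPLIES v2)) becomes NOT ((True IMPLIES True)) = False.
      v2 = False: the conjunct NOT ((v2 IMPLIES v2)) becomes NOT ((False IMPLIES False)) = False.
    v3 = False: simplifies to NOT ((v2 IMPLIES v2)).
      v2 = True: this becomes NOT ((True IMPLIES True)) = False.
      v2 = False: this becomes NOT ((False IMPLIES False)) = False.
  v4 = False: simplifies to NOT (NOT v2) IFF ((v2 IMPLIES NOT v2) AND (v3 OR (v3 IMPLIES NOT v5))).
    v2 = True: this becomes NOT False IFF (False AND (v3 OR (v3 IMPLIES NOT v5))) = False.
    v2 = False: simplifies to NOT ((v3 OR (v3 IMPLIES NOT v5))).
      v3 = True: this becomes NOT ((True OR NOT v5)) = False.
      v3 = False: this becomes NOT ((False OR True)) = False.
Case v1 = False: the conjunct (NOT v4 AND (NOT v4 AND (NOT v4 AND v1))) OR ((NOT v1 OR NOT v4) IFF (v2 AND (v1 AND v3))) becomes (NOT v4 AND False) OR (True IFF False) = False.
Both cases fail — unsatisfiable.

The formula is unsatisfiable.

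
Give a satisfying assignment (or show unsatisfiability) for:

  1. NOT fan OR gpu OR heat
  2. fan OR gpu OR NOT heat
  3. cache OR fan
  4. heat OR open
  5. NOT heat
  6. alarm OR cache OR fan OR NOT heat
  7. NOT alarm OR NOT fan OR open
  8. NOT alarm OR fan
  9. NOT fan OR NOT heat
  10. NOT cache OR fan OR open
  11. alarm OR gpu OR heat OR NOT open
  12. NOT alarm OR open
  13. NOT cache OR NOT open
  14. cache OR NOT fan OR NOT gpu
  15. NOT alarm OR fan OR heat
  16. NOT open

Case open = True:
  Clause (NOT open) is falsified — contradiction.
Case open = False:
  (heat OR open) forces heat = True.
  Clause (NOT heat) is falsified — contradiction.
Both cases fail, so the formula is unsatisfiable.

UNSATISFIABLE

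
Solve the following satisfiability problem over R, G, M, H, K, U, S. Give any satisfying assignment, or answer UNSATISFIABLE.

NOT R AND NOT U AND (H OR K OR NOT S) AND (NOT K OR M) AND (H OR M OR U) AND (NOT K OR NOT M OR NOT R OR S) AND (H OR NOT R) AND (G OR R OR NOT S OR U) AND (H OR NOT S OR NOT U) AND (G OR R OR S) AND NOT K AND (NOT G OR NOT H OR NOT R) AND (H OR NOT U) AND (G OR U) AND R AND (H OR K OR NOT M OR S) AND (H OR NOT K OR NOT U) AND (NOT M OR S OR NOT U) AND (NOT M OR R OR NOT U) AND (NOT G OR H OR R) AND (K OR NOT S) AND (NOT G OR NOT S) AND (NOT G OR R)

Case R = True:
  Clause (NOT R) is falsified — contradiction.
Case R = False:
  Clause (R) is falsified — contradiction.
Both cases fail, so the formula is unsatisfiable.

The formula is unsatisfiable.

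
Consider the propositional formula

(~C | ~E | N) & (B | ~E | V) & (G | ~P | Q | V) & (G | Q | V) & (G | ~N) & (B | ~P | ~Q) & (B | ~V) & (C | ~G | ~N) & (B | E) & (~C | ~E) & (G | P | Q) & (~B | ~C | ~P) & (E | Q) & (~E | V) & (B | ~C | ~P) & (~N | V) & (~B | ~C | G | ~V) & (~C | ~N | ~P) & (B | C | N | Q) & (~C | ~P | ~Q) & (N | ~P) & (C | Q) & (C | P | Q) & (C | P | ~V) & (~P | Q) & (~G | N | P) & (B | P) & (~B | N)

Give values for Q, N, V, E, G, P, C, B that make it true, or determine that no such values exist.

Q: True; N: True; V: True; E: False; G: True; P: False; C: True; B: True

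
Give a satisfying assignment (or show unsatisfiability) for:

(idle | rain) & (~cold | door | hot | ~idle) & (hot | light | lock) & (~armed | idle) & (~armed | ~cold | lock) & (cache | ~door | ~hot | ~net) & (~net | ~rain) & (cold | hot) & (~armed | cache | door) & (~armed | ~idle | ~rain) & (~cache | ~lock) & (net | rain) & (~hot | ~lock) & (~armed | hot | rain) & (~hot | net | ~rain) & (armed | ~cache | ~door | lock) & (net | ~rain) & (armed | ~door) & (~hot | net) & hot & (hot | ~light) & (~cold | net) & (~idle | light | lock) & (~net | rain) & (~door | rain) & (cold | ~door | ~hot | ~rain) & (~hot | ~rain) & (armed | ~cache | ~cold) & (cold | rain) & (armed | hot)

Case net = True:
  (~net | ~rain) forces rain = False.
  Clause (~net | rain) is falsified — contradiction.
Case net = False:
  (net | rain) forces rain = True.
  Clause (net | ~rain) is falsified — contradiction.
Both cases fail, so the formula is unsatisfiable.

UNSATISFIABLE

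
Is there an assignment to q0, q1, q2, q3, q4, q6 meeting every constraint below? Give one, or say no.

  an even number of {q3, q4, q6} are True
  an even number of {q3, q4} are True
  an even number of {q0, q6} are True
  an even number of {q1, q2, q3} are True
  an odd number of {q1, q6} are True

q0=F; q1=T; q2=F; q3=T; q4=T; q6=F

{q3, q4, q6}: 2 true → even ✓
{q3, q4}: 2 true → even ✓
{q0, q6}: 0 true → even ✓
{q1, q2, q3}: 2 true → even ✓
{q1, q6}: 1 true → odd ✓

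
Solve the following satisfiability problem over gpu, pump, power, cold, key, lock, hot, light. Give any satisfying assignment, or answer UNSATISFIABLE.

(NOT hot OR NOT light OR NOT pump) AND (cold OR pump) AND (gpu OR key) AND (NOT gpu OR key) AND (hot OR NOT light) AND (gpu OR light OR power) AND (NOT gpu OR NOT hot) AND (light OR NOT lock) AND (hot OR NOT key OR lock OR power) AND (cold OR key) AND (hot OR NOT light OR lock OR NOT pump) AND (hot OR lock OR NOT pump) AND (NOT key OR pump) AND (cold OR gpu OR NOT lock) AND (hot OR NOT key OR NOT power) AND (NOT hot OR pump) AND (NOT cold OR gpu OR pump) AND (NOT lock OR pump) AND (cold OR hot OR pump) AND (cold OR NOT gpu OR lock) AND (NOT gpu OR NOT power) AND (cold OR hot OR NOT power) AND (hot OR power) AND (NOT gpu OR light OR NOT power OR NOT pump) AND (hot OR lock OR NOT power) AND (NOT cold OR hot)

Set gpu = False.
  then (gpu OR key) forces key = True.
  then (NOT key OR pump) forces pump = True.
Set power = True.
  then (hot OR NOT key OR NOT power) forces hot = True.
  then (NOT hot OR NOT light OR NOT pump) forces light = False.
  then (light OR NOT lock) forces lock = False.
Set cold = True.
All clauses satisfied.

gpu = False, pump = True, power = True, cold = True, key = True, lock = False, hot = True, light = False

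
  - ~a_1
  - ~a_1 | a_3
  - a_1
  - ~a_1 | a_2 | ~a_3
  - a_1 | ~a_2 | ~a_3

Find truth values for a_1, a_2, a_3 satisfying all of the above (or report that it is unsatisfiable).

Case a_1 = True:
  Clause (~a_1) is falsified — contradiction.
Case a_1 = False:
  Clause (a_1) is falsified — contradiction.
Both cases fail, so the formula is unsatisfiable.

UNSATISFIABLE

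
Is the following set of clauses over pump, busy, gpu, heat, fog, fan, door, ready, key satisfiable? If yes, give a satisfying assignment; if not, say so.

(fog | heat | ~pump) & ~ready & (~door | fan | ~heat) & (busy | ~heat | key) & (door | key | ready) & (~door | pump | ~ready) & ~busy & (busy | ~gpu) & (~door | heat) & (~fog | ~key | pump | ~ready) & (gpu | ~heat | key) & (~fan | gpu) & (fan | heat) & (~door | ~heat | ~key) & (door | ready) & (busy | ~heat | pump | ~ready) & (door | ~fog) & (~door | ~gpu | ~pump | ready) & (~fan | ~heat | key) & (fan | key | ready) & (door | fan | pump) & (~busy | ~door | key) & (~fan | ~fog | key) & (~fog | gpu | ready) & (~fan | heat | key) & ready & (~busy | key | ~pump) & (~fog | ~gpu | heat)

Unsatisfiable — no assignment works.

Case ready = True:
  Clause (~ready) is falsified — contradiction.
Case ready = False:
  Clause (ready) is falsified — contradiction.
Both cases fail, so the formula is unsatisfiable.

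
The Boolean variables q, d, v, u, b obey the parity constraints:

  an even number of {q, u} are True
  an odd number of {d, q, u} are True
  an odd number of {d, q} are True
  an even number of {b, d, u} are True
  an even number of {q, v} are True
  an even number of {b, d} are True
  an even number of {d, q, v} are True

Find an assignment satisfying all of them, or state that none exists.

Adding constraints 1, 2, 5, 7 mod 2: every variable appears an even number of times on the left, so the left side is 0.
But the right sides sum to 1 (mod 2). 0 ≠ 1 — the system is inconsistent.

UNSATISFIABLE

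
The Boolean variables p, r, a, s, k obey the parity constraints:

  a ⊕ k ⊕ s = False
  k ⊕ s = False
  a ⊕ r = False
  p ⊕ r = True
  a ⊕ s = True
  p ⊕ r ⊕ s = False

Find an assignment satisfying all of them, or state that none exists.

p: True, r: False, a: False, s: True, k: True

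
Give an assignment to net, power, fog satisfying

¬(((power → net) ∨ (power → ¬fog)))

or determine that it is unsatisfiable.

net = False; power = True; fog = True

  ¬(((power → net) ∨ (power → ¬fog))) = True
    (power → net) ∨ (power → ¬fog) = False
      power → net = False
      power → ¬fog = False
        ¬fog = False
The formula evaluates to True.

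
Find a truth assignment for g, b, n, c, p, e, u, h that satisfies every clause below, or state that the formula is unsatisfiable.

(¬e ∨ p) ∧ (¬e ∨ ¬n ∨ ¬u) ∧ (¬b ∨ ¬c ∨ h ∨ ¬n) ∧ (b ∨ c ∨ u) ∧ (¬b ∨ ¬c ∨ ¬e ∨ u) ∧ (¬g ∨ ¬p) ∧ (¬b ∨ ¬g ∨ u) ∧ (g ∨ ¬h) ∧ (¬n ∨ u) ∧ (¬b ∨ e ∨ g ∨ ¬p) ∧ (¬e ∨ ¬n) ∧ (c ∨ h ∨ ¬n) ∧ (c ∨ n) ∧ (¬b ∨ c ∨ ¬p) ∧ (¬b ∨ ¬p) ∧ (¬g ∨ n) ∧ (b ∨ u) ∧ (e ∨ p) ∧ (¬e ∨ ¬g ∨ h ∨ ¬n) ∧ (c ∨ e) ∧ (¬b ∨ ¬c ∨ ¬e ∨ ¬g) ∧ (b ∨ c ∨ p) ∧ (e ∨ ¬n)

Try g = True:
  (¬g ∨ ¬p) forces p = False.
  (¬e ∨ p) forces e = False.
  clause (e ∨ p) is falsified — backtrack.
So g = False.
  then (g ∨ ¬h) forces h = False.
Set b = False.
  then (b ∨ u) forces u = True.
Try n = True:
  (¬e ∨ ¬n ∨ ¬u) forces e = False.
  clause (e ∨ ¬n) is falsified — backtrack.
So n = False.
  then (c ∨ n) forces c = True.
Try p = False:
  (¬e ∨ p) forces e = False.
  clause (e ∨ p) is falsified — backtrack.
So p = True.
Set e = False.
All clauses satisfied.

g = False; b = False; n = False; c = True; p = True; e = False; u = True; h = False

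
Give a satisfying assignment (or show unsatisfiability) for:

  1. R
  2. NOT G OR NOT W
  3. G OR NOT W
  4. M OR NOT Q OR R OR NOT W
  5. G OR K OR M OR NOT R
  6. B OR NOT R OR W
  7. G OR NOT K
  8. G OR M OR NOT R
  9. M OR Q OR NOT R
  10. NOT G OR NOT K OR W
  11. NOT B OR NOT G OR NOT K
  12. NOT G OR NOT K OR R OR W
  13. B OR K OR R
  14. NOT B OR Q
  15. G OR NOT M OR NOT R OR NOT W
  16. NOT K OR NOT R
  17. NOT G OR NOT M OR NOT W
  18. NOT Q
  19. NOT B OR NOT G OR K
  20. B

Unsatisfiable

Case B = True:
  (R) forces R = True.
  (NOT B OR Q) forces Q = True.
  Clause (NOT Q) is falsified — contradiction.
Case B = False:
  Clause (B) is falsified — contradiction.
Both cases fail, so the formula is unsatisfiable.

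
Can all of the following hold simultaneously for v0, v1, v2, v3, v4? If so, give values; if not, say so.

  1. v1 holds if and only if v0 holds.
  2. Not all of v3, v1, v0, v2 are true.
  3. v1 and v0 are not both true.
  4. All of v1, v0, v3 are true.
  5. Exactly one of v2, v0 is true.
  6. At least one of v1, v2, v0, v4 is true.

UNSATISFIABLE

Case v0 = True:
  (1) with v0=T forces v1 = True.
  Constraint (3) is violated (v1=T, v0=T) — contradiction.
Case v0 = False:
  Constraint (4) is violated (v0=F) — contradiction.
Both cases fail — unsatisfiable.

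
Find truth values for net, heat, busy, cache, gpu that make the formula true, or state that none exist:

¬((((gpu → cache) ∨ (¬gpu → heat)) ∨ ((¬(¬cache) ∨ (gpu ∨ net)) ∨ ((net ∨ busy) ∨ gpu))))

UNSATISFIABLE

Case gpu = True: the formula becomes ¬((True ∨ True)) = False.
Case gpu = False: the formula becomes ¬((True ∨ ((¬(¬cache) ∨ net) ∨ (net ∨ busy)))) = False.
Both cases fail — unsatisfiable.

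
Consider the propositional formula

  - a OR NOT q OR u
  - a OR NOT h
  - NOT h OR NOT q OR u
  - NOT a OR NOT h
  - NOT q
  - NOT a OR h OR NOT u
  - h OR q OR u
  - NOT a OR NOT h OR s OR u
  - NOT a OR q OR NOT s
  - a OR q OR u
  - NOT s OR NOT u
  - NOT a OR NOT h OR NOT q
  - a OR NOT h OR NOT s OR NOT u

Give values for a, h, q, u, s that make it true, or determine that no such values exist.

Unit clause (NOT q) forces q = False.
Try a = True:
  (NOT a OR NOT h) forces h = False.
  (NOT a OR h OR NOT u) forces u = False.
  clause (h OR q OR u) is falsified — backtrack.
So a = False.
  then (a OR NOT h) forces h = False.
  then (h OR q OR u) forces u = True.
  then (NOT s OR NOT u) forces s = False.
All clauses satisfied.

a=F; h=F; q=F; u=T; s=F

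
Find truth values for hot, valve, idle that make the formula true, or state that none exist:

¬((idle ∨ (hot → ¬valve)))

hot: True, valve: True, idle: False

  ¬((idle ∨ (hot → ¬valve))) = True
    idle ∨ (hot → ¬valve) = False
      hot → ¬valve = False
        ¬valve = False
The formula evaluates to True.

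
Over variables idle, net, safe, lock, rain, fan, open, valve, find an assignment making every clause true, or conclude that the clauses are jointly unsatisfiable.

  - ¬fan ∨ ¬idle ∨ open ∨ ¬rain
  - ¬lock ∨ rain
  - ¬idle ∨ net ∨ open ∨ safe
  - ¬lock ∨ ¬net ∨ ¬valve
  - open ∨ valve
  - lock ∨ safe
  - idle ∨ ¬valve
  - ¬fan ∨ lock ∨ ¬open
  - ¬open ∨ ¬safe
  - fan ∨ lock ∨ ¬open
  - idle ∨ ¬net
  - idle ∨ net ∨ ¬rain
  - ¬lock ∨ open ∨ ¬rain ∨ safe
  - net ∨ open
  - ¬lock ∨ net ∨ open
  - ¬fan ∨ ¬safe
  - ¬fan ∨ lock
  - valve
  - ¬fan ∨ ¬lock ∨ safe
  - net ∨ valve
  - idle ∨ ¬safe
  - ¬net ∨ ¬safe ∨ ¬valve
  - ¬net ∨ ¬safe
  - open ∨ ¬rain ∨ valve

Unit clause (valve) forces valve = True.
In (idle ∨ ¬valve) only idle is left, so idle = True.
Try net = True:
  (¬lock ∨ ¬net ∨ ¬valve) forces lock = False.
  (lock ∨ safe) forces safe = True.
  clause (¬net ∨ ¬safe ∨ ¬valve) is falsified — backtrack.
So net = False.
  then (net ∨ open) forces open = True.
  then (¬open ∨ ¬safe) forces safe = False.
  then (lock ∨ safe) forces lock = True.
  then (¬fan ∨ ¬lock ∨ safe) forces fan = False.
  then (¬lock ∨ rain) forces rain = True.
All clauses satisfied.

idle = True, net = False, safe = False, lock = True, rain = True, fan = False, open = True, valve = True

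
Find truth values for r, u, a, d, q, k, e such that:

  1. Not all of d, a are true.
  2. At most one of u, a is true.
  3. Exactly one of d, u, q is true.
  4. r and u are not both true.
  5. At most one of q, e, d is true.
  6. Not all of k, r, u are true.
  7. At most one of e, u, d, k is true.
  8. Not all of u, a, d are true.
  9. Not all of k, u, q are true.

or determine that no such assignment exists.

r = False; u = False; a = True; d = False; q = True; k = True; e = False

  (1) {d, a}: 1/2 true — not all ✓
  (2) {u, a}: 1 true — at most one ✓
  (3) {d, u, q}: 1 true — exactly one ✓
  (4) r=F, u=F — not both ✓
  (5) {q, e, d}: 1 true — at most one ✓
  (6) {k, r, u}: 1/3 true — not all ✓
  (7) {e, u, d, k}: 1 true — at most one ✓
  (8) {u, a, d}: 1/3 true — not all ✓
  (9) {k, u, q}: 2/3 true — not all ✓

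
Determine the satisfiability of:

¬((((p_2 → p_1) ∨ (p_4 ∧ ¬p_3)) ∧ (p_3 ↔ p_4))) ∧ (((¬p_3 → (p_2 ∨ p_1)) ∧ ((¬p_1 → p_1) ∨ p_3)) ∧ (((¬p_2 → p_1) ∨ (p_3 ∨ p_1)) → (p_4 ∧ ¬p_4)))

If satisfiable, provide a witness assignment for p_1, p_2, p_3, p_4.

Unsatisfiable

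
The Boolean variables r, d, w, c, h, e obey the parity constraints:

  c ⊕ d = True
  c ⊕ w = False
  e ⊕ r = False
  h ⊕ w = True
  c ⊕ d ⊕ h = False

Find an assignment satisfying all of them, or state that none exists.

r = True; d = True; w = False; c = False; h = True; e = True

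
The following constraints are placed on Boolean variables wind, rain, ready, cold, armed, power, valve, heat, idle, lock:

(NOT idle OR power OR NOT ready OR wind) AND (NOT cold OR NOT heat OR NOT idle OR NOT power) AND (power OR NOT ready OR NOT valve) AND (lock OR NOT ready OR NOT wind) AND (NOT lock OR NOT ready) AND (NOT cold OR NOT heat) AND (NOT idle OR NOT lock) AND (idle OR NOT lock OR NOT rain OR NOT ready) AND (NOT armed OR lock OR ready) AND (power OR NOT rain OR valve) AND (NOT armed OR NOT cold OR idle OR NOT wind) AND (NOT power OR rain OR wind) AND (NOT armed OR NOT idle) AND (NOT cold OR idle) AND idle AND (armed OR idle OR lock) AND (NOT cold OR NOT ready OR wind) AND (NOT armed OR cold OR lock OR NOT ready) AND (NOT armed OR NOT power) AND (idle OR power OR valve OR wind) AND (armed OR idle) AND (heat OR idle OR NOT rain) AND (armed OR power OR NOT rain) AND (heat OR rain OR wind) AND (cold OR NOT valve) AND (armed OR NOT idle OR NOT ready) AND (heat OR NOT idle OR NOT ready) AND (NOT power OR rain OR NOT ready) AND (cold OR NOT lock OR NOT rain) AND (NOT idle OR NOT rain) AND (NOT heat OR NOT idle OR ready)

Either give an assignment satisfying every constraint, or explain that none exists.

Unit clause (idle) forces idle = True.
In (NOT idle OR NOT rain) only NOT rain is left, so rain = False.
In (NOT idle OR NOT lock) only NOT lock is left, so lock = False.
In (NOT armed OR NOT idle) only NOT armed is left, so armed = False.
In (armed OR NOT idle OR NOT ready) only NOT ready is left, so ready = False.
In (NOT heat OR NOT idle OR ready) only NOT heat is left, so heat = False.
In (heat OR rain OR wind) only wind is left, so wind = True.
Set cold = True.
Set power = False.
Set valve = False.
All clauses satisfied.

wind = True, rain = False, ready = False, cold = True, armed = False, power = False, valve = False, heat = False, idle = True, lock = False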